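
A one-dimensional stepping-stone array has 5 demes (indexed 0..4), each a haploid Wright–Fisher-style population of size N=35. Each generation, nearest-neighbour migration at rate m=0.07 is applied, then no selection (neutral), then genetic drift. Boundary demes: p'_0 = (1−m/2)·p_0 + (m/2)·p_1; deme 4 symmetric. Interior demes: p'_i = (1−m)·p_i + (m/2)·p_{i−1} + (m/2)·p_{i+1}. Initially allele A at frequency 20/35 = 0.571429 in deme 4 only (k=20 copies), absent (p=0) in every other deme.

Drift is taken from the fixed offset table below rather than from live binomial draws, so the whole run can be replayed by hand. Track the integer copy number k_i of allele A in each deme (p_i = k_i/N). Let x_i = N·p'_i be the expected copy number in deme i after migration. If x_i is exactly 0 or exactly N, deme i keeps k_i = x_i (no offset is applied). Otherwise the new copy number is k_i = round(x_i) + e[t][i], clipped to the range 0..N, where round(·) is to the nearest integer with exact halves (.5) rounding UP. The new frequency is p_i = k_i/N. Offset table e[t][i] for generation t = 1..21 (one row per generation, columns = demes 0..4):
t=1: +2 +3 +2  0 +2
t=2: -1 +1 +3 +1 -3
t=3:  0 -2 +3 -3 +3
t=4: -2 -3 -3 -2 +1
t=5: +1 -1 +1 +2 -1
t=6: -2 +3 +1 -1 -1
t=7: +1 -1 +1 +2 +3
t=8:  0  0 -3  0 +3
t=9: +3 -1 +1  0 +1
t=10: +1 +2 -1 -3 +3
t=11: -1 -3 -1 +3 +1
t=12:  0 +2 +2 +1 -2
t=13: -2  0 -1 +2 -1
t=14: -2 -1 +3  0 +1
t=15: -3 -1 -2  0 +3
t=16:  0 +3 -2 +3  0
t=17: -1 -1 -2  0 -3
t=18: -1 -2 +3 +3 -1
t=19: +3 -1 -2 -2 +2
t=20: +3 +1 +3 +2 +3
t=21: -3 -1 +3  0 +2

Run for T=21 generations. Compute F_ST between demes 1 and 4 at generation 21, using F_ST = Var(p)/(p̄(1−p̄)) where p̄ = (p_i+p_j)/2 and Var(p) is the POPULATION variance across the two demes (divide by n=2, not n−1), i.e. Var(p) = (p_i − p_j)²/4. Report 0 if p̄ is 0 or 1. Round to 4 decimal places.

0.6279

t=0: k=[0 0 0 0 20]
t=1: x=[0.0000 0.0000 0.0000 0.7000 19.3000] k=[0 0 0 1 21]
t=2: x=[0.0000 0.0000 0.0350 1.6650 20.3000] k=[0 0 3 3 17]
t=3: x=[0.0000 0.1050 2.8950 3.4900 16.5100] k=[0 0 6 0 20]
t=4: x=[0.0000 0.2100 5.5800 0.9100 19.3000] k=[0 0 3 0 20]
t=5: x=[0.0000 0.1050 2.7900 0.8050 19.3000] k=[0 0 4 3 18]
t=6: x=[0.0000 0.1400 3.8250 3.5600 17.4750] k=[0 3 5 3 16]
t=7: x=[0.1050 2.9650 4.8600 3.5250 15.5450] k=[1 2 6 6 19]
t=8: x=[1.0350 2.1050 5.8600 6.4550 18.5450] k=[1 2 3 6 22]
t=9: x=[1.0350 2.0000 3.0700 6.4550 21.4400] k=[4 1 4 6 22]
t=10: x=[3.8950 1.2100 3.9650 6.4900 21.4400] k=[5 3 3 3 24]
t=11: x=[4.9300 3.0700 3.0000 3.7350 23.2650] k=[4 0 2 7 24]
t=12: x=[3.8600 0.2100 2.1050 7.4200 23.4050] k=[4 2 4 8 21]
t=13: x=[3.9300 2.1400 4.0700 8.3150 20.5450] k=[2 2 3 10 20]
t=14: x=[2.0000 2.0350 3.2100 10.1050 19.6500] k=[0 1 6 10 21]
t=15: x=[0.0350 1.1400 5.9650 10.2450 20.6150] k=[0 0 4 10 24]
t=16: x=[0.0000 0.1400 4.0700 10.2800 23.5100] k=[0 3 2 13 24]
t=17: x=[0.1050 2.8600 2.4200 13.0000 23.6150] k=[0 2 0 13 21]
t=18: x=[0.0700 1.8600 0.5250 12.8250 20.7200] k=[0 0 4 16 20]
t=19: x=[0.0000 0.1400 4.2800 15.7200 19.8600] k=[0 0 2 14 22]
t=20: x=[0.0000 0.0700 2.3500 13.8600 21.7200] k=[0 1 5 16 25]
t=21: x=[0.0350 1.1050 5.2450 15.9300 24.6850] k=[0 0 8 16 27]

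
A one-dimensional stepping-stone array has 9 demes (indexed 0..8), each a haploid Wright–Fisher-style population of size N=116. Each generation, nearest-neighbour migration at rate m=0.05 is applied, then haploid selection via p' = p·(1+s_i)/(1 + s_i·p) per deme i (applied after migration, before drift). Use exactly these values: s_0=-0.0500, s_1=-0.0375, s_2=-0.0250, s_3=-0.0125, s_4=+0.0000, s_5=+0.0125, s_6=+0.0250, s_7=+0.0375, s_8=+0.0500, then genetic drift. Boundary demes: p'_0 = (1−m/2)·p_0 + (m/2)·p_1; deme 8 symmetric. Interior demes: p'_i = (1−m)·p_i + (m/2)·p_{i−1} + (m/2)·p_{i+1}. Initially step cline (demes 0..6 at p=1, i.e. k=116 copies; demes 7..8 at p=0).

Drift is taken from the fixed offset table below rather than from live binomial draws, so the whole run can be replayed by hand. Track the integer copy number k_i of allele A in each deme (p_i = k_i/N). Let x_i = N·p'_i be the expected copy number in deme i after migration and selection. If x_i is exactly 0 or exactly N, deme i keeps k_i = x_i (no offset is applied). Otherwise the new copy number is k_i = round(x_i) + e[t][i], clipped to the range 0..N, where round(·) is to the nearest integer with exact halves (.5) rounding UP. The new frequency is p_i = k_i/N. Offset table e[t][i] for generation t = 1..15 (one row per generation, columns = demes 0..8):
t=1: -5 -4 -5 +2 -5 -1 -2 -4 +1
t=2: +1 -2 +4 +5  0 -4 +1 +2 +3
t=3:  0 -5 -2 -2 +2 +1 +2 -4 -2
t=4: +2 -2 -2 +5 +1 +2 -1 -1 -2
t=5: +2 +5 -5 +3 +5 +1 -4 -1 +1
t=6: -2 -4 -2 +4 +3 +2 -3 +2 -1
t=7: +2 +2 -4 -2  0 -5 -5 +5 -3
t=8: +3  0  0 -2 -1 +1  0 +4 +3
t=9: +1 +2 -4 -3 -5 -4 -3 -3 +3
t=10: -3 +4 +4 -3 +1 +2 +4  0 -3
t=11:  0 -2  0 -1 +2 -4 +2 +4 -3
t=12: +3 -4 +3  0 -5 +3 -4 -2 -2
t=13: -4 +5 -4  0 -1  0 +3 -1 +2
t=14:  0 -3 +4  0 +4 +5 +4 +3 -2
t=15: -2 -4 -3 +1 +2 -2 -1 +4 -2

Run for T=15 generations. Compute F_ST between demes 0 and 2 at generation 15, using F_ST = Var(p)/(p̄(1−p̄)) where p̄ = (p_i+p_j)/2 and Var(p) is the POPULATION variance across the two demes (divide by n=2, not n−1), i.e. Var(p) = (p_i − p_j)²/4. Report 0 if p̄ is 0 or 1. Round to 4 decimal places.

t=0: k=[116 116 116 116 116 116 116 0 0]
t=1: x=[116.0000 116.0000 116.0000 116.0000 116.0000 116.0000 113.1690 3.0059 0.0000] k=[116 116 116 116 116 116 111 0 0]
t=2: x=[116.0000 116.0000 116.0000 116.0000 116.0000 115.8765 108.5246 2.8765 0.0000] k=[116 116 116 116 116 112 110 5 0]
t=3: x=[116.0000 116.0000 116.0000 116.0000 115.9000 112.0971 107.6190 7.7624 0.1312] k=[116 116 116 116 116 113 110 4 0]
t=4: x=[116.0000 116.0000 116.0000 116.0000 115.9250 113.0361 107.6190 6.7813 0.1050] k=[116 116 116 116 116 115 107 6 0]
t=5: x=[116.0000 116.0000 116.0000 116.0000 115.9750 114.8394 104.9248 8.6656 0.1575] k=[116 116 116 116 116 116 101 8 1]
t=6: x=[116.0000 116.0000 116.0000 116.0000 116.0000 115.6296 99.4043 10.4962 1.2331] k=[116 116 116 116 116 116 96 12 0]
t=7: x=[116.0000 116.0000 116.0000 116.0000 116.0000 115.5061 94.8307 14.2539 0.3150] k=[116 116 116 116 116 111 90 19 0]
t=8: x=[116.0000 116.0000 116.0000 116.0000 115.8750 110.6636 89.2614 20.9239 0.4986] k=[116 116 116 116 115 112 89 25 3]
t=9: x=[116.0000 116.0000 116.0000 115.9747 114.9500 111.5534 88.4965 26.8012 3.7218] k=[116 116 116 113 110 108 85 24 7]
t=10: x=[116.0000 116.0000 115.9231 112.9630 110.0250 107.5726 84.6185 25.8316 7.7714] k=[116 116 116 110 111 110 89 26 5]
t=11: x=[116.0000 116.0000 115.8462 110.1050 110.9500 109.5758 88.4718 27.8211 5.7875] k=[116 116 116 109 113 106 90 32 3]
t=12: x=[116.0000 116.0000 115.8205 109.1949 112.7250 105.8902 89.4588 33.5968 3.9050] k=[116 116 116 109 108 109 85 32 2]
t=13: x=[116.0000 116.0000 115.8205 109.0685 108.0500 108.4630 84.8409 33.4444 2.8841] k=[116 116 112 109 107 108 88 32 5]
t=14: x=[116.0000 115.8961 111.9267 108.9421 107.0750 107.5726 87.6325 33.5968 5.9442] k=[116 113 116 109 111 113 92 37 4]
t=15: x=[115.9211 113.0418 115.7436 109.1443 111.0000 112.4678 91.6288 38.4909 5.0557] k=[114 109 113 110 113 110 91 42 3]

0.0009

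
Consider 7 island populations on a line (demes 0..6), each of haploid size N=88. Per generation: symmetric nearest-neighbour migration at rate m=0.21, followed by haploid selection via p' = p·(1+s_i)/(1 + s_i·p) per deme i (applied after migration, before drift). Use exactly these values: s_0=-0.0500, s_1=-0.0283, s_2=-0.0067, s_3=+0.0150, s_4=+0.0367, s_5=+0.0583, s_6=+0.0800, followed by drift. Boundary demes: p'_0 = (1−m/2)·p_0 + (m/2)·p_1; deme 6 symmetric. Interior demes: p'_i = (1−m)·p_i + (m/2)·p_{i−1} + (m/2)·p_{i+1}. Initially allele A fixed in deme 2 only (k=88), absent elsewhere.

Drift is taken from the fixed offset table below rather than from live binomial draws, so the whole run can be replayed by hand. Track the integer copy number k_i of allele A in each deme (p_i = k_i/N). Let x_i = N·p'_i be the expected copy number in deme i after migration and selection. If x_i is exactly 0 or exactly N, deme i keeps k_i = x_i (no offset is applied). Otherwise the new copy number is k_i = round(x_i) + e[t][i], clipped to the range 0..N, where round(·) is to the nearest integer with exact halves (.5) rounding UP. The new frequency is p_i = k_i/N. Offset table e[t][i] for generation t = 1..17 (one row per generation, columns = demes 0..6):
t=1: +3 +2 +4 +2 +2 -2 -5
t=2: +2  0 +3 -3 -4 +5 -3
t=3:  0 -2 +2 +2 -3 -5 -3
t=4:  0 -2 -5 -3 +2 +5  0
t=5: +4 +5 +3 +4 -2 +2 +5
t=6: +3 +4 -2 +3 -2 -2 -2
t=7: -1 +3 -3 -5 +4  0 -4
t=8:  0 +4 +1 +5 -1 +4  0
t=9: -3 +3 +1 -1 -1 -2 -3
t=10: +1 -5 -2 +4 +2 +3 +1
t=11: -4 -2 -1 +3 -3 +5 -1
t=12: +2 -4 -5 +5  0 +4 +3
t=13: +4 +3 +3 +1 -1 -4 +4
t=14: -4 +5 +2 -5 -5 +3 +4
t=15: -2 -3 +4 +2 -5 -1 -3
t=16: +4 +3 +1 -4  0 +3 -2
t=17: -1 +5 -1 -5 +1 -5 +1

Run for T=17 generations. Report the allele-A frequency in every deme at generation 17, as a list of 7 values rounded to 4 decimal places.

[0.1705, 0.3068, 0.2955, 0.1705, 0.1705, 0.1364, 0.1591]

t=0: k=[0 0 88 0 0 0 0]
t=1: x=[0.0000 9.0053 69.4217 9.3639 0.0000 0.0000 0.0000] k=[0 11 73 11 0 0 0]
t=2: x=[1.0980 15.9762 59.8515 16.5542 1.1968 0.0000 0.0000] k=[3 16 63 14 0 0 0]
t=3: x=[4.1571 19.1366 52.7781 17.8862 1.5230 0.0000 0.0000] k=[4 17 55 20 0 0 0]
t=4: x=[5.1123 19.1907 47.1879 21.8184 2.1752 0.0000 0.0000] k=[5 17 42 19 4 0 0]
t=5: x=[5.9682 17.9513 36.8160 20.0697 5.3327 0.4444 0.0000] k=[10 23 40 24 3 2 0]
t=6: x=[10.8669 22.9299 36.3914 23.7322 5.2759 2.0030 0.2268] k=[14 27 34 27 3 0 0]
t=7: x=[14.7253 25.8429 32.3923 25.4837 5.3843 0.3333 0.0000] k=[14 29 29 20 9 0 0]
t=8: x=[14.9284 26.8860 27.9267 20.0193 9.5115 0.9995 0.0000] k=[15 31 29 25 9 5 0]
t=9: x=[15.9976 28.5535 28.6599 23.9990 10.5912 5.1636 0.5667] k=[13 32 30 23 10 3 0]
t=10: x=[14.3677 29.2319 29.3434 22.6193 10.9715 3.6112 0.3401] k=[15 24 27 27 13 7 1]
t=11: x=[15.2862 22.8806 26.5602 25.8007 14.2656 7.3739 1.7578] k=[11 21 26 29 11 12 1]
t=12: x=[11.5264 20.0274 25.6676 27.0733 13.3993 11.2858 2.3228] k=[14 16 21 32 13 15 5]
t=13: x=[13.6094 15.9369 21.5205 29.1395 15.6637 14.4099 6.4983] k=[18 19 25 30 15 10 10]
t=14: x=[17.3785 19.0923 24.7752 28.1845 16.5284 11.0615 10.7027] k=[13 24 27 23 12 14 15]
t=15: x=[13.5563 22.6734 26.1413 22.5135 13.7787 14.5709 15.8717] k=[12 20 30 25 9 14 13]
t=16: x=[12.2876 19.7665 28.2958 24.1047 11.5622 14.0252 13.9868] k=[16 23 29 20 12 17 12]
t=17: x=[16.0509 22.4121 27.2983 20.3369 13.7787 16.7034 13.3747] k=[15 27 26 15 15 12 14]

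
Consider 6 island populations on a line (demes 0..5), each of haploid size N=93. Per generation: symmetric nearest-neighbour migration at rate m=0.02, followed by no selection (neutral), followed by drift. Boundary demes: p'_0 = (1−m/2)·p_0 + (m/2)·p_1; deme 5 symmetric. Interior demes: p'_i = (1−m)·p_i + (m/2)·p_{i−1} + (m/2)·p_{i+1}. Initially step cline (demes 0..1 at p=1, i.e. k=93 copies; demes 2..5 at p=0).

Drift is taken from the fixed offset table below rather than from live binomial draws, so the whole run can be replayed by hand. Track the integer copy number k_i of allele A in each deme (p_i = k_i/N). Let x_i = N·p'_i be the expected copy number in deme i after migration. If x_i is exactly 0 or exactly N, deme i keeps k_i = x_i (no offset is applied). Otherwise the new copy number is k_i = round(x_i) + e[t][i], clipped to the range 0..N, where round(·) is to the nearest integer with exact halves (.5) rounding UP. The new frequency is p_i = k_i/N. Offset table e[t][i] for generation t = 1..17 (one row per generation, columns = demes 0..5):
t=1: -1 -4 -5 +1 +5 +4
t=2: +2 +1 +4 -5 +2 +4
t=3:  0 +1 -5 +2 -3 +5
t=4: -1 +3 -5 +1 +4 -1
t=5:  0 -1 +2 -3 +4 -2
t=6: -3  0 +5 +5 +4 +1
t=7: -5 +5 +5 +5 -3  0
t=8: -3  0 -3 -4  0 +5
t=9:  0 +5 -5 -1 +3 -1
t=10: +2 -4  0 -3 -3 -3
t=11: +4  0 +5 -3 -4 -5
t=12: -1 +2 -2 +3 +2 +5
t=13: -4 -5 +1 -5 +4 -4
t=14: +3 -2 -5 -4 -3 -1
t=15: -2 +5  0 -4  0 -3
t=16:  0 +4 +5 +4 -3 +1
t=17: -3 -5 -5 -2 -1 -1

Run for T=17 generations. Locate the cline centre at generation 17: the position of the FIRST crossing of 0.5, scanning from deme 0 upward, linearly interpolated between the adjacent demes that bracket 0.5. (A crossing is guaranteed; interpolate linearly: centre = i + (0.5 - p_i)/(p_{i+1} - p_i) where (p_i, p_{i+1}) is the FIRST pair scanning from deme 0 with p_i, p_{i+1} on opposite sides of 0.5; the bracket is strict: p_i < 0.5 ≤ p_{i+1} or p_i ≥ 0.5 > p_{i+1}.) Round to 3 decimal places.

1.515

t=0: k=[93 93 0 0 0 0]
t=1: x=[93.0000 92.0700 0.9300 0.0000 0.0000 0.0000] k=[93 88 0 0 0 0]
t=2: x=[92.9500 87.1700 0.8800 0.0000 0.0000 0.0000] k=[93 88 5 0 0 0]
t=3: x=[92.9500 87.2200 5.7800 0.0500 0.0000 0.0000] k=[93 88 1 2 0 0]
t=4: x=[92.9500 87.1800 1.8800 1.9700 0.0200 0.0000] k=[92 90 0 3 4 0]
t=5: x=[91.9800 89.1200 0.9300 2.9800 3.9500 0.0400] k=[92 88 3 0 8 0]
t=6: x=[91.9600 87.1900 3.8200 0.1100 7.8400 0.0800] k=[89 87 9 5 12 1]
t=7: x=[88.9800 86.2400 9.7400 5.1100 11.8200 1.1100] k=[84 91 15 10 9 1]
t=8: x=[84.0700 90.1700 15.7100 10.0400 8.9300 1.0800] k=[81 90 13 6 9 6]
t=9: x=[81.0900 89.1400 13.7000 6.1000 8.9400 6.0300] k=[81 93 9 5 12 5]
t=10: x=[81.1200 92.0400 9.8000 5.1100 11.8600 5.0700] k=[83 88 10 2 9 2]
t=11: x=[83.0500 87.1700 10.7000 2.1500 8.8600 2.0700] k=[87 87 16 0 5 0]
t=12: x=[87.0000 86.2900 16.5500 0.2100 4.9000 0.0500] k=[86 88 15 3 7 5]
t=13: x=[86.0200 87.2500 15.6100 3.1600 6.9400 5.0200] k=[82 82 17 0 11 1]
t=14: x=[82.0000 81.3500 17.4800 0.2800 10.7900 1.1000] k=[85 79 12 0 8 0]
t=15: x=[84.9400 78.3900 12.5500 0.2000 7.8400 0.0800] k=[83 83 13 0 8 0]
t=16: x=[83.0000 82.3000 13.5700 0.2100 7.8400 0.0800] k=[83 86 19 4 5 1]
t=17: x=[83.0300 85.3000 19.5200 4.1600 4.9500 1.0400] k=[80 80 15 2 4 0]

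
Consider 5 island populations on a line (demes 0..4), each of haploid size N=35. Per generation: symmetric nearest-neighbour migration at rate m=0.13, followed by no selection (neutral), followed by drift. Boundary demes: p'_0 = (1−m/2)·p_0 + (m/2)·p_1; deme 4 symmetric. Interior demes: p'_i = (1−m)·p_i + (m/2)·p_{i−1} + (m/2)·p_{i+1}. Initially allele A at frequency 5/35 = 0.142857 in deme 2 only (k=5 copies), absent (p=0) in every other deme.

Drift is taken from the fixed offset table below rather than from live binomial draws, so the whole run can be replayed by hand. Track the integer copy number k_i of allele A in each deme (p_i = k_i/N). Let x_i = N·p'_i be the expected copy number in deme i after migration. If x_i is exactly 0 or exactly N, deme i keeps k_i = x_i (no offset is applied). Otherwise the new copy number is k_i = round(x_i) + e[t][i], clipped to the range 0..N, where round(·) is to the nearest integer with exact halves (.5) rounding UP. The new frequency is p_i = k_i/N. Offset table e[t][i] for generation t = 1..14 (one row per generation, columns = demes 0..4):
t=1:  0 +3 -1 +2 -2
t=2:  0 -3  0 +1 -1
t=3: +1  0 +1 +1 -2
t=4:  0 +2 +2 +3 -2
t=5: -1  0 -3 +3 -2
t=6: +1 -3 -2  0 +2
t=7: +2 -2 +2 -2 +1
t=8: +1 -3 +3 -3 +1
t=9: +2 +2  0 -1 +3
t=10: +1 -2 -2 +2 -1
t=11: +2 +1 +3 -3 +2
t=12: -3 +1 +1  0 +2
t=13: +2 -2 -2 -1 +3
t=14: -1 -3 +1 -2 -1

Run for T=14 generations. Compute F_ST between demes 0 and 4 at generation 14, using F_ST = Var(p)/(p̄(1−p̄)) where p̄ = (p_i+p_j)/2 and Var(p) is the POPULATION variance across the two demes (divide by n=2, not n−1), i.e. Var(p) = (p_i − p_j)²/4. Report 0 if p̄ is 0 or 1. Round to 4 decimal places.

0.0100

t=0: k=[0 0 5 0 0]
t=1: x=[0.0000 0.3250 4.3500 0.3250 0.0000] k=[0 3 3 2 0]
t=2: x=[0.1950 2.8050 2.9350 1.9350 0.1300] k=[0 0 3 3 0]
t=3: x=[0.0000 0.1950 2.8050 2.8050 0.1950] k=[0 0 4 4 0]
t=4: x=[0.0000 0.2600 3.7400 3.7400 0.2600] k=[0 2 6 7 0]
t=5: x=[0.1300 2.1300 5.8050 6.4800 0.4550] k=[0 2 3 9 0]
t=6: x=[0.1300 1.9350 3.3250 8.0250 0.5850] k=[1 0 1 8 3]
t=7: x=[0.9350 0.1300 1.3900 7.2200 3.3250] k=[3 0 3 5 4]
t=8: x=[2.8050 0.3900 2.9350 4.8050 4.0650] k=[4 0 6 2 5]
t=9: x=[3.7400 0.6500 5.3500 2.4550 4.8050] k=[6 3 5 1 8]
t=10: x=[5.8050 3.3250 4.6100 1.7150 7.5450] k=[7 1 3 4 7]
t=11: x=[6.6100 1.5200 2.9350 4.1300 6.8050] k=[9 3 6 1 9]
t=12: x=[8.6100 3.5850 5.4800 1.8450 8.4800] k=[6 5 6 2 10]
t=13: x=[5.9350 5.1300 5.6750 2.7800 9.4800] k=[8 3 4 2 12]
t=14: x=[7.6750 3.3900 3.8050 2.7800 11.3500] k=[7 0 5 1 10]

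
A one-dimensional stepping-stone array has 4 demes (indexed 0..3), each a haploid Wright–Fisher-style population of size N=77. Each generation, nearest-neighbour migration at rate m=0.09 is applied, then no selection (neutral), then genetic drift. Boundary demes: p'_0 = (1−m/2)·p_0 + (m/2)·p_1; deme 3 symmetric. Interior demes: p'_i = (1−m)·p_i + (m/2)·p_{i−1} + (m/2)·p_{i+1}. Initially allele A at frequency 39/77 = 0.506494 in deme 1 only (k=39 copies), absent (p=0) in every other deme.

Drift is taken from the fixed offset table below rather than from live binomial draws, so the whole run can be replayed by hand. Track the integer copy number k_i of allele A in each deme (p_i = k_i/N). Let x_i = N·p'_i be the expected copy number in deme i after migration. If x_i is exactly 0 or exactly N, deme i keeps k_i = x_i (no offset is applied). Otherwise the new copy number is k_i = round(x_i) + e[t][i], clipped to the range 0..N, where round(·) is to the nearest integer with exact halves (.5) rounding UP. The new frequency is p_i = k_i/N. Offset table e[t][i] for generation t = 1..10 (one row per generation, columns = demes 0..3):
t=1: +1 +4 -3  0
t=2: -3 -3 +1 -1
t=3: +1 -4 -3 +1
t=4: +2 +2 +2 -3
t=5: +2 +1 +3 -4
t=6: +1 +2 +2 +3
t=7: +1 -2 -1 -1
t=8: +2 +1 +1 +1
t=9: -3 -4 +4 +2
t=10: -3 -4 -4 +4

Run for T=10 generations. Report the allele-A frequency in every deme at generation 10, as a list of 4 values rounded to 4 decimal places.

t=0: k=[0 39 0 0]
t=1: x=[1.7550 35.4900 1.7550 0.0000] k=[3 39 0 0]
t=2: x=[4.6200 35.6250 1.7550 0.0000] k=[2 33 3 0]
t=3: x=[3.3950 30.2550 4.2150 0.1350] k=[4 26 1 1]
t=4: x=[4.9900 23.8850 2.1250 1.0000] k=[7 26 4 0]
t=5: x=[7.8550 24.1550 4.8100 0.1800] k=[10 25 8 0]
t=6: x=[10.6750 23.5600 8.4050 0.3600] k=[12 26 10 3]
t=7: x=[12.6300 24.6500 10.4050 3.3150] k=[14 23 9 2]
t=8: x=[14.4050 21.9650 9.3150 2.3150] k=[16 23 10 3]
t=9: x=[16.3150 22.1000 10.2700 3.3150] k=[13 18 14 5]
t=10: x=[13.2250 17.5950 13.7750 5.4050] k=[10 14 10 9]

[0.1299, 0.1818, 0.1299, 0.1169]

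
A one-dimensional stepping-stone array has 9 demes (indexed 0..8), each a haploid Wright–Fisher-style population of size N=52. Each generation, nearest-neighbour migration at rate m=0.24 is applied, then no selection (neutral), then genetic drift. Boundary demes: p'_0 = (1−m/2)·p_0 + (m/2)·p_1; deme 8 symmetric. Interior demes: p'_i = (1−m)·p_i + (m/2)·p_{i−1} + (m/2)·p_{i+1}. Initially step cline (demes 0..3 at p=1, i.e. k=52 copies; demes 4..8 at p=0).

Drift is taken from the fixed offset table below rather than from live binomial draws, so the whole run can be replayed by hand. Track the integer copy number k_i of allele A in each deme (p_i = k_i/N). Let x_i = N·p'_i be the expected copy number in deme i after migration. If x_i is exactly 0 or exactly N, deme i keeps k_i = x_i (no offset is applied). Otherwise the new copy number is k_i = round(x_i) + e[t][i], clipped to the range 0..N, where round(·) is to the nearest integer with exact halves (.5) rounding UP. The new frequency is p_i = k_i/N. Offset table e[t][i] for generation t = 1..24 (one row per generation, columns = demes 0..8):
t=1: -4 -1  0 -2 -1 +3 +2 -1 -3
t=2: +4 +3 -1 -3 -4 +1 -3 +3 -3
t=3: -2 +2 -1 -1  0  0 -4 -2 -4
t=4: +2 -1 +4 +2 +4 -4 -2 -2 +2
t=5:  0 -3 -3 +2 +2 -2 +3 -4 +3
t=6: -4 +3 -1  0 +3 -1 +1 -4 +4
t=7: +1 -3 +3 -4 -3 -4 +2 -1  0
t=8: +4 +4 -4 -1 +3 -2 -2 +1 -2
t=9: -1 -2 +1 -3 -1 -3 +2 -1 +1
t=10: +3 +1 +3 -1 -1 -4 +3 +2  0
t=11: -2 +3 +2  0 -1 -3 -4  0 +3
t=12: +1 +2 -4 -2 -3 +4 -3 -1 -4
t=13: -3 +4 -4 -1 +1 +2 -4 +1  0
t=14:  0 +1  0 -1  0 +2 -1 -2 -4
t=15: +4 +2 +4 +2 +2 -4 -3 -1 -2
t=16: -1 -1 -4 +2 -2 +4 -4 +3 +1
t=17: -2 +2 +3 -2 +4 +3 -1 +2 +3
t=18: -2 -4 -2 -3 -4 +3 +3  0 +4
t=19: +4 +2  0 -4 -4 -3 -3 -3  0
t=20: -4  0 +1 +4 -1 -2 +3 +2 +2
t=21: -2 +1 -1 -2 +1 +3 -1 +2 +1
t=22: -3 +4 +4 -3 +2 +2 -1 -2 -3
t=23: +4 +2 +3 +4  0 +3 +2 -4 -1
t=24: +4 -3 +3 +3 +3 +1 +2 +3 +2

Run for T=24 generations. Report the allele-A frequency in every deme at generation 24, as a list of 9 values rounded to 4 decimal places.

t=0: k=[52 52 52 52 0 0 0 0 0]
t=1: x=[52.0000 52.0000 52.0000 45.7600 6.2400 0.0000 0.0000 0.0000 0.0000] k=[52 52 52 44 5 0 0 0 0]
t=2: x=[52.0000 52.0000 51.0400 40.2800 9.0800 0.6000 0.0000 0.0000 0.0000] k=[52 52 50 37 5 2 0 0 0]
t=3: x=[52.0000 51.7600 48.6800 34.7200 8.4800 2.1200 0.2400 0.0000 0.0000] k=[52 52 48 34 8 2 0 0 0]
t=4: x=[52.0000 51.5200 46.8000 32.5600 10.4000 2.4800 0.2400 0.0000 0.0000] k=[52 51 51 35 14 0 0 0 0]
t=5: x=[51.8800 51.1200 49.0800 34.4000 14.8400 1.6800 0.0000 0.0000 0.0000] k=[52 48 46 36 17 0 0 0 0]
t=6: x=[51.5200 48.2400 45.0400 34.9200 17.2400 2.0400 0.0000 0.0000 0.0000] k=[48 51 44 35 20 1 0 0 0]
t=7: x=[48.3600 49.8000 43.7600 34.2800 19.5200 3.1600 0.1200 0.0000 0.0000] k=[49 47 47 30 17 0 2 0 0]
t=8: x=[48.7600 47.2400 44.9600 30.4800 16.5200 2.2800 1.5200 0.2400 0.0000] k=[52 51 41 29 20 0 0 1 0]
t=9: x=[51.8800 49.9200 40.7600 29.3600 18.6800 2.4000 0.1200 0.7600 0.1200] k=[51 48 42 26 18 0 2 0 1]
t=10: x=[50.6400 47.6400 40.8000 26.9600 16.8000 2.4000 1.5200 0.3600 0.8800] k=[52 49 44 26 16 0 5 2 1]
t=11: x=[51.6400 48.7600 42.4400 26.9600 15.2800 2.5200 4.0400 2.2400 1.1200] k=[50 52 44 27 14 0 0 2 4]
t=12: x=[50.2400 50.8000 42.9200 27.4800 13.8800 1.6800 0.2400 2.0000 3.7600] k=[51 52 39 25 11 6 0 1 0]
t=13: x=[51.1200 50.3200 38.8800 25.0000 12.0800 5.8800 0.8400 0.7600 0.1200] k=[48 52 35 24 13 8 0 2 0]
t=14: x=[48.4800 49.4800 35.7200 24.0000 13.7200 7.6400 1.2000 1.5200 0.2400] k=[48 50 36 23 14 10 0 0 0]
t=15: x=[48.2400 48.0800 36.1200 23.4800 14.6000 9.2800 1.2000 0.0000 0.0000] k=[52 50 40 25 17 5 0 0 0]
t=16: x=[51.7600 49.0400 39.4000 25.8400 16.5200 5.8400 0.6000 0.0000 0.0000] k=[51 48 35 28 15 10 0 0 0]
t=17: x=[50.6400 46.8000 35.7200 27.2800 15.9600 9.4000 1.2000 0.0000 0.0000] k=[49 49 39 25 20 12 0 0 0]
t=18: x=[49.0000 47.8000 38.5200 26.0800 19.6400 11.5200 1.4400 0.0000 0.0000] k=[47 44 37 23 16 15 4 0 0]
t=19: x=[46.6400 43.5200 36.1600 23.8400 16.7200 13.8000 4.8400 0.4800 0.0000] k=[51 46 36 20 13 11 2 0 0]
t=20: x=[50.4000 45.4000 35.2800 21.0800 13.6000 10.1600 2.8400 0.2400 0.0000] k=[46 45 36 25 13 8 6 2 0]
t=21: x=[45.8800 44.0400 35.7600 24.8800 13.8400 8.3600 5.7600 2.2400 0.2400] k=[44 45 35 23 15 11 5 4 1]
t=22: x=[44.1200 43.6800 34.7600 23.4800 15.4800 10.7600 5.6000 3.7600 1.3600] k=[41 48 39 20 17 13 5 2 0]
t=23: x=[41.8400 46.0800 37.8000 21.9200 16.8800 12.5200 5.6000 2.1200 0.2400] k=[46 48 41 26 17 16 8 0 0]
t=24: x=[46.2400 46.9200 40.0400 26.7200 17.9600 15.1600 8.0000 0.9600 0.0000] k=[50 44 43 30 21 16 10 4 0]

[0.9615, 0.8462, 0.8269, 0.5769, 0.4038, 0.3077, 0.1923, 0.0769, 0.0000]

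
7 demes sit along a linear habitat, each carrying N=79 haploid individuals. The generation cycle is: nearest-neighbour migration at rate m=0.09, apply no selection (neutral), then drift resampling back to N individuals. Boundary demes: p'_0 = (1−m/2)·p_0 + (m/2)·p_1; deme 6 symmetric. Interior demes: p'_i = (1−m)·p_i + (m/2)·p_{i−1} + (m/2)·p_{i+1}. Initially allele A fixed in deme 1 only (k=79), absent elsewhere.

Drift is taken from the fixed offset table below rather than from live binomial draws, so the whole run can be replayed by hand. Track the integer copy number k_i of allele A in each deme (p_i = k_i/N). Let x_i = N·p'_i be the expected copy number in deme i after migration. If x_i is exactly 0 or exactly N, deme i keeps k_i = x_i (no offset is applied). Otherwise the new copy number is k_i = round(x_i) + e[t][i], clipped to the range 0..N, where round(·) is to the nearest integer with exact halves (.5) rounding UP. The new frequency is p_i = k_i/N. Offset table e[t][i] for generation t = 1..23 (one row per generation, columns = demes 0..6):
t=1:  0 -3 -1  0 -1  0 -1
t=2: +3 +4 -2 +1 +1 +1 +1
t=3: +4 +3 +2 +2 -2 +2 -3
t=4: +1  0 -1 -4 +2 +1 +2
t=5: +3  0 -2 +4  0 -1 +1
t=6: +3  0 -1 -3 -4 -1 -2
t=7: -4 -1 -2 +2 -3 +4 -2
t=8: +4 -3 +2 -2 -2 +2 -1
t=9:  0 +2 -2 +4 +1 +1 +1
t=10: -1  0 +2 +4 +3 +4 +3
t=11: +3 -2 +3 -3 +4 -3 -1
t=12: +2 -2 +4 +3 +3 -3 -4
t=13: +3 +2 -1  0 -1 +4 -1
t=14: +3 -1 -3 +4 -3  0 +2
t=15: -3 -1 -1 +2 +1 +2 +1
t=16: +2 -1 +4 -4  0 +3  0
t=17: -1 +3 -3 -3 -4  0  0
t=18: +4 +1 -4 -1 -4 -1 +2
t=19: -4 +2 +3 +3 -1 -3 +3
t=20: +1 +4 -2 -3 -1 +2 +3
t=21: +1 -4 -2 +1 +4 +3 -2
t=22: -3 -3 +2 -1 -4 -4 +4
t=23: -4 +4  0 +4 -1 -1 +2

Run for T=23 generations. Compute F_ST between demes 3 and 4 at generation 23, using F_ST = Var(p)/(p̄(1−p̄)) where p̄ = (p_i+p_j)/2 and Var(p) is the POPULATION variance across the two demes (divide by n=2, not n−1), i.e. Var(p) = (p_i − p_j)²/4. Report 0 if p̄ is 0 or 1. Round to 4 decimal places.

0.0634

t=0: k=[0 79 0 0 0 0 0]
t=1: x=[3.5550 71.8900 3.5550 0.0000 0.0000 0.0000 0.0000] k=[4 69 3 0 0 0 0]
t=2: x=[6.9250 63.1050 5.8350 0.1350 0.0000 0.0000 0.0000] k=[10 67 4 1 0 0 0]
t=3: x=[12.5650 61.6000 6.7000 1.0900 0.0450 0.0000 0.0000] k=[17 65 9 3 0 0 0]
t=4: x=[19.1600 60.3200 11.2500 3.1350 0.1350 0.0000 0.0000] k=[20 60 10 0 2 0 0]
t=5: x=[21.8000 55.9500 11.8000 0.5400 1.8200 0.0900 0.0000] k=[25 56 10 5 2 0 0]
t=6: x=[26.3950 52.5350 11.8450 5.0900 2.0450 0.0900 0.0000] k=[29 53 11 2 0 0 0]
t=7: x=[30.0800 50.0300 12.4850 2.3150 0.0900 0.0000 0.0000] k=[26 49 10 4 0 0 0]
t=8: x=[27.0350 46.2100 11.4850 4.0900 0.1800 0.0000 0.0000] k=[31 43 13 2 0 0 0]
t=9: x=[31.5400 41.1100 13.8550 2.4050 0.0900 0.0000 0.0000] k=[32 43 12 6 1 0 0]
t=10: x=[32.4950 41.1100 13.1250 6.0450 1.1800 0.0450 0.0000] k=[31 41 15 10 4 4 0]
t=11: x=[31.4500 39.3800 15.9450 9.9550 4.2700 3.8200 0.1800] k=[34 37 19 7 8 1 0]
t=12: x=[34.1350 36.0550 19.2700 7.5850 7.6400 1.2700 0.0450] k=[36 34 23 11 11 0 0]
t=13: x=[35.9100 33.5950 22.9550 11.5400 10.5050 0.4950 0.0000] k=[39 36 22 12 10 4 0]
t=14: x=[38.8650 35.5050 22.1800 12.3600 9.8200 4.0900 0.1800] k=[42 35 19 16 7 4 2]
t=15: x=[41.6850 34.5950 19.5850 15.7300 7.2700 4.0450 2.0900] k=[39 34 19 18 8 6 3]
t=16: x=[38.7750 33.5500 19.6300 17.5950 8.3600 5.9550 3.1350] k=[41 33 24 14 8 9 3]
t=17: x=[40.6400 32.9550 23.9550 14.1800 8.3150 8.6850 3.2700] k=[40 36 21 11 4 9 3]
t=18: x=[39.8200 35.5050 21.2250 11.1350 4.5400 8.5050 3.2700] k=[44 37 17 10 1 8 5]
t=19: x=[43.6850 36.4150 17.5850 9.9100 1.7200 7.5500 5.1350] k=[40 38 21 13 1 5 8]
t=20: x=[39.9100 37.3250 21.4050 12.8200 1.7200 4.9550 7.8650] k=[41 41 19 10 1 7 11]
t=21: x=[41.0000 40.0100 19.5850 10.0000 1.6750 6.9100 10.8200] k=[42 36 18 11 6 10 9]
t=22: x=[41.7300 35.4600 18.4950 11.0900 6.4050 9.7750 9.0450] k=[39 32 20 10 2 6 13]
t=23: x=[38.6850 31.7750 20.0900 10.0900 2.5400 6.1350 12.6850] k=[35 36 20 14 2 5 15]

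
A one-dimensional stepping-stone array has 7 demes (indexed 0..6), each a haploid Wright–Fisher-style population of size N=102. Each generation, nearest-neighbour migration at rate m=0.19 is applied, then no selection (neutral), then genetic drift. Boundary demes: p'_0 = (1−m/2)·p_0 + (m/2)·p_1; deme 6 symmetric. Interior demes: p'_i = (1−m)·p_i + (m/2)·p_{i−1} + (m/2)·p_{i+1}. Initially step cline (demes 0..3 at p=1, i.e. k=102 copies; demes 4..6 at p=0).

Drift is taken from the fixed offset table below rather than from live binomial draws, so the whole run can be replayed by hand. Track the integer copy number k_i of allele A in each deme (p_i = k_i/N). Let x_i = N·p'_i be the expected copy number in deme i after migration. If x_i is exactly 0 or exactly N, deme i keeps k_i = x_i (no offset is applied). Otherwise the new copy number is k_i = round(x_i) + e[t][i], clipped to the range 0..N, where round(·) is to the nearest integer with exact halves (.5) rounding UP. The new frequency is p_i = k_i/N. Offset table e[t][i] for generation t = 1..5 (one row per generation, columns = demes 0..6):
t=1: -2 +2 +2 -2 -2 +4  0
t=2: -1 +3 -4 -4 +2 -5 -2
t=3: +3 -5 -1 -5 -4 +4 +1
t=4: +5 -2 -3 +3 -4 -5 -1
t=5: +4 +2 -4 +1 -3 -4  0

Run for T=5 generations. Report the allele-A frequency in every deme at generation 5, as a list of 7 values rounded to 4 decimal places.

t=0: k=[102 102 102 102 0 0 0]
t=1: x=[102.0000 102.0000 102.0000 92.3100 9.6900 0.0000 0.0000] k=[102 102 102 90 8 0 0]
t=2: x=[102.0000 102.0000 100.8600 83.3500 15.0300 0.7600 0.0000] k=[102 102 97 79 17 0 0]
t=3: x=[102.0000 101.5250 95.7650 74.8200 21.2750 1.6150 0.0000] k=[102 97 95 70 17 6 0]
t=4: x=[101.5250 97.2850 92.8150 67.3400 20.9900 6.4750 0.5700] k=[102 95 90 70 17 1 0]
t=5: x=[101.3350 95.1900 88.5750 66.8650 20.5150 2.4250 0.0950] k=[102 97 85 68 18 0 0]

[1.0000, 0.9510, 0.8333, 0.6667, 0.1765, 0.0000, 0.0000]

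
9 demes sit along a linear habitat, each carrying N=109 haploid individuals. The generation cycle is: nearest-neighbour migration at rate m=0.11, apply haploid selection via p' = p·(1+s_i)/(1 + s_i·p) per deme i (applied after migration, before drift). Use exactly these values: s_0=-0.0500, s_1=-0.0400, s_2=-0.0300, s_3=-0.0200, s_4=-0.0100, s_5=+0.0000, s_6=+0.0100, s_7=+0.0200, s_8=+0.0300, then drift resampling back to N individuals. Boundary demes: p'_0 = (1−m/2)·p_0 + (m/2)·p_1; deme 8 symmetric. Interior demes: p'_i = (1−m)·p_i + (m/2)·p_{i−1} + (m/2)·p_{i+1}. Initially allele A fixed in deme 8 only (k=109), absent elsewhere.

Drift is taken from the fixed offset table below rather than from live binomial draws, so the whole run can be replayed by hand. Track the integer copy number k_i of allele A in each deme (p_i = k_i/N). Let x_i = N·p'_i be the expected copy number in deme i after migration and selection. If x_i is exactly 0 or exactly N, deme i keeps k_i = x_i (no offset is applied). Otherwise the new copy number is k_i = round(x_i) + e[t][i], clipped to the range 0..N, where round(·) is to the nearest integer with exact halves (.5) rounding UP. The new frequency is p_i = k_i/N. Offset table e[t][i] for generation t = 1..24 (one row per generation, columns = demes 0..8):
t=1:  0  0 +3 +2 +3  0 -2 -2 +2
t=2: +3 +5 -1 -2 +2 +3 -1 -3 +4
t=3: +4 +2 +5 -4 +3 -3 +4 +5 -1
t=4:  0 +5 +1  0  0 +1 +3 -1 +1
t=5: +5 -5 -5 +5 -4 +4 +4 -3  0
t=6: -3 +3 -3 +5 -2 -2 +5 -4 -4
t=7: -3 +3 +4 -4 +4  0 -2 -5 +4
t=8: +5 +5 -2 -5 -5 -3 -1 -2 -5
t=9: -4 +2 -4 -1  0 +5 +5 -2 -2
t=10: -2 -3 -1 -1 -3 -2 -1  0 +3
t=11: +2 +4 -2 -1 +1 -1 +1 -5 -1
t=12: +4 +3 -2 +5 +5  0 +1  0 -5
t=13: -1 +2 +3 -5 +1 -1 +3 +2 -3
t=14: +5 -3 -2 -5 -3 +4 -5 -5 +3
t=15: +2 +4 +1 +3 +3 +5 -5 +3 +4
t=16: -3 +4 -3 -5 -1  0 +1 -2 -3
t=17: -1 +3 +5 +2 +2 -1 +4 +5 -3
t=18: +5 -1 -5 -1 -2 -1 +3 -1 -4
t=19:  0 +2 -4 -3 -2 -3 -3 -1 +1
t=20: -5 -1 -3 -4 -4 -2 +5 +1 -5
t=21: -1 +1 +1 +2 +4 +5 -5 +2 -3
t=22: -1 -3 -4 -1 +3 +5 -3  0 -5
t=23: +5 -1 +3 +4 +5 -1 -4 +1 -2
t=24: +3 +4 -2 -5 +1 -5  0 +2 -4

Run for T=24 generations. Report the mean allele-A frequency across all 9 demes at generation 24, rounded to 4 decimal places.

0.1397

t=0: k=[0 0 0 0 0 0 0 0 109]
t=1: x=[0.0000 0.0000 0.0000 0.0000 0.0000 0.0000 0.0000 6.1082 103.1703] k=[0 0 0 0 0 0 0 4 105]
t=2: x=[0.0000 0.0000 0.0000 0.0000 0.0000 0.0000 0.2222 9.5054 99.6996] k=[0 0 0 0 0 0 0 7 104]
t=3: x=[0.0000 0.0000 0.0000 0.0000 0.0000 0.0000 0.3888 12.1623 98.9382] k=[0 0 0 0 0 0 4 17 98]
t=4: x=[0.0000 0.0000 0.0000 0.0000 0.0000 0.2200 4.5381 21.0746 93.9329] k=[0 0 0 0 0 1 8 20 95]
t=5: x=[0.0000 0.0000 0.0000 0.0000 0.0545 1.3300 8.3514 23.8317 91.3173] k=[0 0 0 0 0 5 12 21 91]
t=6: x=[0.0000 0.0000 0.0000 0.0000 0.2723 5.1100 12.2175 24.7316 87.6618] k=[0 0 0 0 0 3 17 21 84]
t=7: x=[0.0000 0.0000 0.0000 0.0000 0.1634 3.6050 16.5895 24.6204 81.1523] k=[0 0 0 0 4 4 15 20 85]
t=8: x=[0.0000 0.0000 0.0000 0.2156 3.7435 4.6050 14.7968 23.6648 82.0294] k=[0 0 0 0 0 2 14 22 77]
t=9: x=[0.0000 0.0000 0.0000 0.0000 0.1089 2.5500 13.9002 24.9641 74.6739] k=[0 0 0 0 0 8 19 23 73]
t=10: x=[0.0000 0.0000 0.0000 0.0000 0.4356 8.1650 18.7691 25.9192 70.9850] k=[0 0 0 0 0 6 18 26 74]
t=11: x=[0.0000 0.0000 0.0000 0.0000 0.3267 6.3300 17.9286 28.6159 72.0850] k=[0 0 0 0 1 5 19 24 71]
t=12: x=[0.0000 0.0000 0.0000 0.0539 1.1535 5.5500 18.6584 26.7073 69.1651] k=[0 0 0 5 6 6 20 27 64]
t=13: x=[0.0000 0.0000 0.2668 4.6885 5.8888 6.7700 19.7756 29.0702 62.7537] k=[0 0 3 0 7 6 23 31 60]
t=14: x=[0.0000 0.1584 2.5918 0.5391 6.4983 6.9900 22.6832 32.6057 59.2054] k=[0 0 1 0 3 11 18 28 62]
t=15: x=[0.0000 0.0528 0.8635 0.2156 3.2432 10.9450 18.3161 29.7464 60.9256] k=[0 4 2 3 6 16 13 33 65]
t=16: x=[0.2090 3.5280 2.1013 3.0495 6.3249 15.2850 14.3888 34.1225 64.0228] k=[0 8 0 0 5 15 15 32 61]
t=17: x=[0.4181 6.8531 0.4269 0.2695 5.2248 14.4500 16.0709 33.1148 60.2028] k=[0 10 5 2 7 13 20 38 57]
t=18: x=[0.5226 8.8378 4.9637 2.3923 6.9890 13.0550 20.7718 38.5469 56.7595] k=[6 8 0 1 5 12 24 38 53]
t=19: x=[5.8208 7.1716 0.4802 1.1419 5.1158 12.2750 24.2974 38.5469 52.9795] k=[6 9 0 0 3 9 21 38 54]
t=20: x=[5.8734 8.0310 0.4802 0.1617 3.1343 9.3300 21.4459 38.4363 53.9252] k=[1 7 0 0 0 7 26 39 49]
t=21: x=[1.2643 6.0475 0.3735 0.0000 0.3812 7.6600 25.8658 39.3314 49.2468] k=[0 7 1 0 4 13 21 41 46]
t=22: x=[0.3658 6.0475 1.2372 0.2695 4.2339 12.9450 21.8332 40.6786 46.5114] k=[0 3 0 0 7 18 19 41 42]
t=23: x=[0.1568 2.5657 0.1601 0.3773 7.1525 17.4500 20.3190 40.3469 42.7103] k=[5 2 3 4 12 16 16 41 41]
t=24: x=[4.6035 2.1329 2.9124 4.3008 11.6748 15.7800 17.5208 40.1258 41.7588] k=[8 6 1 0 13 11 18 42 38]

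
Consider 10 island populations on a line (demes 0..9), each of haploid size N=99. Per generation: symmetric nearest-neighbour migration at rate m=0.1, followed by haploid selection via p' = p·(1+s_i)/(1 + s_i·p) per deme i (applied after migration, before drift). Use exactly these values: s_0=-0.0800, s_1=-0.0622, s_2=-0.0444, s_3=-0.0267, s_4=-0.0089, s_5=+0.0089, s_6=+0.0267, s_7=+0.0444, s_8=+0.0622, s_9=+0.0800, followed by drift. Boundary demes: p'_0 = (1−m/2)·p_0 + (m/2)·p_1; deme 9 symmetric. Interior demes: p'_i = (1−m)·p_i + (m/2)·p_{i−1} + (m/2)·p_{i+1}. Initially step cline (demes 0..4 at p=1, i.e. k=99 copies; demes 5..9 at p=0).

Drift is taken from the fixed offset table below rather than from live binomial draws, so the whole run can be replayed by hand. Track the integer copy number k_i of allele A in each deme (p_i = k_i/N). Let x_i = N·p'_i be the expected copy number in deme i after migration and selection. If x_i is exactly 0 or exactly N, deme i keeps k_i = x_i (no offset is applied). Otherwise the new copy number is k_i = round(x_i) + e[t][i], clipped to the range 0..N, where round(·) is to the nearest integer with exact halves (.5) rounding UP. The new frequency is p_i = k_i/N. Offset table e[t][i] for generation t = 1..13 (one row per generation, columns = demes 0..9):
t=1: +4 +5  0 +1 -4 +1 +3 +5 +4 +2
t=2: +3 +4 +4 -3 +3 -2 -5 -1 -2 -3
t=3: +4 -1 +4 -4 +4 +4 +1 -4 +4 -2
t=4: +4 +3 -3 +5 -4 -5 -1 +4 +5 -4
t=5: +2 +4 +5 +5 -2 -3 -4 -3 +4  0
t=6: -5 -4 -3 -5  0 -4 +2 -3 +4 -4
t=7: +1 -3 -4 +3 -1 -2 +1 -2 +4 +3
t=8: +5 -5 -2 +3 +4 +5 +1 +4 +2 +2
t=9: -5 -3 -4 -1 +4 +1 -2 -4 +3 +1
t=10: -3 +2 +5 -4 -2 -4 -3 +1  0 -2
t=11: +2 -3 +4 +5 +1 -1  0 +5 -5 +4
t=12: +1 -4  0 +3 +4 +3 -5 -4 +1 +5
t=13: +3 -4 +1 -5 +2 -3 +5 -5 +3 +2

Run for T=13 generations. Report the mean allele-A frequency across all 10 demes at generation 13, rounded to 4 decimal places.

t=0: k=[99 99 99 99 99 0 0 0 0 0]
t=1: x=[99.0000 99.0000 99.0000 99.0000 94.0078 4.9918 0.0000 0.0000 0.0000 0.0000] k=[99 99 99 99 90 6 0 0 0 0]
t=2: x=[99.0000 99.0000 99.0000 98.5377 86.1504 9.9792 0.3080 0.0000 0.0000 0.0000] k=[99 99 99 96 89 8 0 0 0 0]
t=3: x=[99.0000 99.0000 98.8430 95.7151 85.1941 11.7414 0.4106 0.0000 0.0000 0.0000] k=[99 99 99 92 89 16 1 0 0 0]
t=4: x=[99.0000 99.0000 98.6338 92.0266 85.3954 19.0359 1.7446 0.0522 0.0000 0.0000] k=[99 99 96 97 81 14 1 4 0 0]
t=5: x=[99.0000 98.8401 96.0737 96.0741 78.3040 16.8234 1.8472 3.8058 0.2124 0.0000] k=[99 99 99 99 76 14 0 1 4 0]
t=6: x=[99.0000 99.0000 99.0000 97.8188 73.8828 16.5216 0.7699 1.1483 3.8682 0.2160] k=[99 99 99 93 74 13 3 0 8 0]
t=7: x=[99.0000 99.0000 98.6861 92.1801 71.7237 15.6665 3.4363 0.5743 7.6134 0.4319] k=[99 99 95 95 71 14 4 0 12 3]
t=8: x=[99.0000 98.7868 95.0305 93.6650 69.1640 16.4713 4.4097 0.8352 11.5516 3.7156] k=[99 94 93 97 73 21 5 5 14 6]
t=9: x=[98.7283 93.8980 92.9990 95.5100 71.4225 22.9559 5.9456 5.6781 13.8535 6.8764] k=[94 91 89 95 75 24 4 2 17 8]
t=10: x=[93.4274 90.5676 88.9990 93.5626 73.2802 25.7183 5.0242 2.9727 16.6178 9.0641] k=[90 93 94 90 71 22 2 4 17 7]
t=11: x=[89.4546 92.5219 93.5196 89.0095 69.3145 23.6089 3.1801 4.7423 16.6699 8.0512] k=[91 90 98 94 70 23 3 10 12 12]
t=12: x=[90.3114 89.9348 97.3269 92.8456 68.6622 24.5131 4.4609 10.1386 12.5464 12.8355] k=[91 86 97 96 73 28 0 6 14 18]
t=13: x=[90.0971 86.0963 96.2825 94.7923 71.7237 29.0315 1.7446 6.3535 14.5324 18.9514] k=[93 82 97 90 74 26 7 1 18 21]

0.5141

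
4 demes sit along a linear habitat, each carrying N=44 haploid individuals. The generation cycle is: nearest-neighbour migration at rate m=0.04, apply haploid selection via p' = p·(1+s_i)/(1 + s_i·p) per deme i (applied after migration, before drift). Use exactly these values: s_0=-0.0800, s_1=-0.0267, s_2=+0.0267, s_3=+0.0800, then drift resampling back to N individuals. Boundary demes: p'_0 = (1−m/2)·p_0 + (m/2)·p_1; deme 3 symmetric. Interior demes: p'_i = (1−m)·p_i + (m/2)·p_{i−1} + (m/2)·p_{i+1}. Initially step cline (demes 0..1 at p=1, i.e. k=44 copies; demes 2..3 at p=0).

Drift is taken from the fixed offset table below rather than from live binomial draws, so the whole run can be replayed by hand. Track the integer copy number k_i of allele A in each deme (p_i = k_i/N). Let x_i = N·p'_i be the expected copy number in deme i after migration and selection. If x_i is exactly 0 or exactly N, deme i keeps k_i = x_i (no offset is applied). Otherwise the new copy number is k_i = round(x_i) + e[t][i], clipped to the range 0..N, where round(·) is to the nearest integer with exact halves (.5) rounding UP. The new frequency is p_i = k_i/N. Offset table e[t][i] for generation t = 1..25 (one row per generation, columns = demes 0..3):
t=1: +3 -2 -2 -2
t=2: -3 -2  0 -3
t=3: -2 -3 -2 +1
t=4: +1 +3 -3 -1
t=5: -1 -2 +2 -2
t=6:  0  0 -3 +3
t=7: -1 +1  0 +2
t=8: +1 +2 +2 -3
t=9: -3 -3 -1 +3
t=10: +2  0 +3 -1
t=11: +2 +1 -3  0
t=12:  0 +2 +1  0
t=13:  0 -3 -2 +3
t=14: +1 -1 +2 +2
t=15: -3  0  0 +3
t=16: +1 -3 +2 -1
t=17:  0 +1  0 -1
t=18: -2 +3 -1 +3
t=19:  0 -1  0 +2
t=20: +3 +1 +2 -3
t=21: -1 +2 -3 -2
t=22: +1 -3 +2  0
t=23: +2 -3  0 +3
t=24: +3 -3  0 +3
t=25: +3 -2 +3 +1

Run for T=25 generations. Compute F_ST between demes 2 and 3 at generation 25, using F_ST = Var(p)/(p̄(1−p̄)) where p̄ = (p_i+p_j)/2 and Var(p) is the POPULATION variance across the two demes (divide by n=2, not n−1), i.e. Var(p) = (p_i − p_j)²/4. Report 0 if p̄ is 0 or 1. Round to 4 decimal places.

t=0: k=[44 44 0 0]
t=1: x=[44.0000 43.0964 0.9030 0.0000] k=[44 41 0 0]
t=2: x=[43.9348 40.1459 0.8415 0.0000] k=[41 38 1 0]
t=3: x=[40.6939 37.1652 1.7641 0.0216] k=[39 34 0 1]
t=4: x=[38.5118 33.2010 0.7184 1.0565] k=[40 36 0 0]
t=5: x=[39.6007 35.1705 0.7389 0.0000] k=[39 33 3 0]
t=6: x=[38.4905 32.2889 3.6267 0.0648] k=[38 32 1 3]
t=7: x=[37.4273 31.2564 1.7026 3.1797] k=[36 32 2 5]
t=8: x=[35.3554 31.2362 2.7266 5.2877] k=[36 33 5 2]
t=9: x=[35.3765 32.2686 5.6281 2.2165] k=[32 29 5 5]
t=10: x=[31.1965 28.3079 5.6077 5.3514] k=[33 28 9 4]
t=11: x=[32.1938 27.4415 9.4744 4.3952] k=[34 28 6 4]
t=12: x=[33.2157 27.4012 6.5455 4.3314] k=[33 29 8 4]
t=13: x=[32.2146 28.3885 8.5196 4.3740] k=[32 25 7 7]
t=14: x=[31.1135 24.4866 7.5229 7.4650] k=[32 23 10 9]
t=15: x=[31.0721 22.6227 10.4485 9.5844] k=[28 23 10 13]
t=16: x=[27.0396 22.5426 10.5296 13.6540] k=[28 20 13 13]
t=17: x=[26.9784 19.7251 13.3841 13.7158] k=[27 21 13 13]
t=18: x=[26.0003 20.6632 13.4043 13.7158] k=[24 24 12 17]
t=19: x=[23.0875 23.4639 12.5753 17.7079] k=[23 22 13 20]
t=20: x=[22.0635 21.5424 13.5660 20.7013] k=[25 23 16 18]
t=21: x=[24.0549 22.6027 16.4505 18.7834] k=[23 25 13 17]
t=22: x=[22.1236 24.4264 13.5660 17.7282] k=[23 21 16 18]
t=23: x=[22.0434 20.6432 16.4102 18.7834] k=[24 18 16 22]
t=24: x=[22.9668 17.7925 16.4304 22.7263] k=[26 15 16 26]
t=25: x=[24.8840 14.9715 16.4505 26.6155] k=[28 13 19 28]

0.0420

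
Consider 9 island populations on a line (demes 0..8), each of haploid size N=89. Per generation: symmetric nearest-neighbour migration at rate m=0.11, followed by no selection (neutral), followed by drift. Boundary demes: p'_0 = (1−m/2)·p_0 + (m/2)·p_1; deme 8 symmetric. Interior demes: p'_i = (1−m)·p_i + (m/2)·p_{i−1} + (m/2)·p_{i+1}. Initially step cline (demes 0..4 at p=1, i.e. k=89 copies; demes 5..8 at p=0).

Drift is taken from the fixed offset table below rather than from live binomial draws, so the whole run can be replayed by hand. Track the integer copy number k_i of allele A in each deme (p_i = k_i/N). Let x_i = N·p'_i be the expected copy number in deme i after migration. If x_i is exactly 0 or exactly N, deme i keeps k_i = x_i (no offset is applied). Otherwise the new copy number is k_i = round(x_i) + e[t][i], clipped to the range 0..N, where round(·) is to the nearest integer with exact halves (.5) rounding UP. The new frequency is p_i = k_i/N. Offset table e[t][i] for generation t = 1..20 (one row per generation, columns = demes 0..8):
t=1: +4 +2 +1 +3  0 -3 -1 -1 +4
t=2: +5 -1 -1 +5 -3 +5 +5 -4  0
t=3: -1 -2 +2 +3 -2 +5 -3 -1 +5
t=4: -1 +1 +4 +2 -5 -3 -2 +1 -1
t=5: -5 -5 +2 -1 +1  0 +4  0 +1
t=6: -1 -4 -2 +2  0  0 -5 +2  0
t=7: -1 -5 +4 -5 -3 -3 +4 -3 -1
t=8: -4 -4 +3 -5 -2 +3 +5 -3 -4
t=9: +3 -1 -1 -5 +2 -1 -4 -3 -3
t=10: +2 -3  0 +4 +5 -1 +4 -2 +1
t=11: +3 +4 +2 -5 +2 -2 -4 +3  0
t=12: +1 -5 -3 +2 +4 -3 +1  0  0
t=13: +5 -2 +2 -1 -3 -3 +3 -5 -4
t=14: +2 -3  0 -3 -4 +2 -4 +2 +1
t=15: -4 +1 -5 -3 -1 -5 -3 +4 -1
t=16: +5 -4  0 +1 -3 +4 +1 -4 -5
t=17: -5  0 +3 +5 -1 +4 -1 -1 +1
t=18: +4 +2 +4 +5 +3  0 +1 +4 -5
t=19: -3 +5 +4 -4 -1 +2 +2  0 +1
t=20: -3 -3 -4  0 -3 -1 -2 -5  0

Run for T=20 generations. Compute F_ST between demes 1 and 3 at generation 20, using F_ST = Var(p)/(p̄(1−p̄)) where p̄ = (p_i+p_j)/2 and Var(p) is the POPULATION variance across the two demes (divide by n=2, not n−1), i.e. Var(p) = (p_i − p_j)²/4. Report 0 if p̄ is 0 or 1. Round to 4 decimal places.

t=0: k=[89 89 89 89 89 0 0 0 0]
t=1: x=[89.0000 89.0000 89.0000 89.0000 84.1050 4.8950 0.0000 0.0000 0.0000] k=[89 89 89 89 84 2 0 0 0]
t=2: x=[89.0000 89.0000 89.0000 88.7250 79.7650 6.4000 0.1100 0.0000 0.0000] k=[89 89 89 89 77 11 5 0 0]
t=3: x=[89.0000 89.0000 89.0000 88.3400 74.0300 14.3000 5.0550 0.2750 0.0000] k=[89 89 89 89 72 19 2 0 0]
t=4: x=[89.0000 89.0000 89.0000 88.0650 70.0200 20.9800 2.8250 0.1100 0.0000] k=[89 89 89 89 65 18 1 1 0]
t=5: x=[89.0000 89.0000 89.0000 87.6800 63.7350 19.6500 1.9350 0.9450 0.0550] k=[89 89 89 87 65 20 6 1 1]
t=6: x=[89.0000 89.0000 88.8900 85.9000 63.7350 21.7050 6.4950 1.2750 1.0000] k=[89 89 87 88 64 22 1 3 1]
t=7: x=[89.0000 88.8900 87.1650 86.6250 63.0100 23.1550 2.2650 2.7800 1.1100] k=[89 84 89 82 60 20 6 0 0]
t=8: x=[88.7250 84.5500 88.3400 81.1750 59.0100 21.4300 6.4400 0.3300 0.0000] k=[85 81 89 76 57 24 11 0 0]
t=9: x=[84.7800 81.6600 87.8450 75.6700 56.2300 25.1000 11.1100 0.6050 0.0000] k=[88 81 87 71 58 24 7 0 0]
t=10: x=[87.6150 81.7150 85.7900 71.1650 56.8450 24.9350 7.5500 0.3850 0.0000] k=[89 79 86 75 62 24 12 0 0]
t=11: x=[88.4500 79.9350 85.0100 74.8900 60.6250 25.4300 12.0000 0.6600 0.0000] k=[89 84 87 70 63 23 8 4 0]
t=12: x=[88.7250 84.4400 85.9000 70.5500 61.1850 24.3750 8.6050 4.0000 0.2200] k=[89 79 83 73 65 21 10 4 0]
t=13: x=[88.4500 79.7700 82.2300 73.1100 63.0200 22.8150 10.2750 4.1100 0.2200] k=[89 78 84 72 60 20 13 0 0]
t=14: x=[88.3950 78.9350 83.0100 72.0000 58.4600 21.8150 12.6700 0.7150 0.0000] k=[89 76 83 69 54 24 9 3 0]
t=15: x=[88.2850 77.1000 81.8450 68.9450 53.1750 24.8250 9.4950 3.1650 0.1650] k=[84 78 77 66 52 20 6 7 0]
t=16: x=[83.6700 78.2750 76.4500 65.8350 51.0100 20.9900 6.8250 6.5600 0.3850] k=[89 74 76 67 48 25 8 3 0]
t=17: x=[88.1750 74.9350 75.3950 66.4500 47.7800 25.3300 8.6600 3.1100 0.1650] k=[83 75 78 71 47 29 8 2 1]
t=18: x=[82.5600 75.6050 77.4500 70.0650 47.3300 28.8350 8.8250 2.2750 1.0550] k=[87 78 81 75 50 29 10 6 0]
t=19: x=[86.5050 78.6600 80.5050 73.9550 50.2200 29.1100 10.8250 5.8900 0.3300] k=[84 84 85 70 49 31 13 6 1]
t=20: x=[84.0000 84.0550 84.1200 69.6700 49.1650 31.0000 13.6050 6.1100 1.2750] k=[81 81 80 70 46 30 12 1 1]

0.0297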